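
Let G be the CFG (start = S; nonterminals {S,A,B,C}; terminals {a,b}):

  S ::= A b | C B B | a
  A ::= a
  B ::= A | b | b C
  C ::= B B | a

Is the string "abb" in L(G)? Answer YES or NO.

Convert to CNF:
  S -> A T0 | C X1 | a
  A -> a
  B -> T0 C | a | b
  C -> B B | a
  T0 -> b
  X1 -> B B

CYK table (by increasing span):
  cell(0,0) a: {A,B,C,S}
  cell(1,1) b: {B,T0}  orig:{B}
  cell(2,2) b: {B,T0}  orig:{B}
  cell(0,1) ab: {C,S,X1}  orig:{C,S}
  cell(1,2) bb: {C,X1}  orig:{C}
  cell(0,2) abb: {S}

S ∈ T[0,2] ⇒ YES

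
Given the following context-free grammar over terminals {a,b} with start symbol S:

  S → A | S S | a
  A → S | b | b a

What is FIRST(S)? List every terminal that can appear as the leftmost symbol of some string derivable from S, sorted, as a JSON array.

Compute FIRST by fixpoint:
pass 1:
  A via A→b: +{b}
  S via S→A: +{b}
  S via S→a: +{a}
  S: {a,b}  A: {b}
pass 2:
  A via A→S: +{a}
  S: {a,b}  A: {a,b}
pass 3: done
  S: {a,b}  A: {a,b}

FIRST(S) = ["a", "b"]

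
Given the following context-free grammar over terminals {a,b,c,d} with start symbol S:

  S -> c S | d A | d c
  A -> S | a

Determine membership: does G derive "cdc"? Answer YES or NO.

CNF form of G:
  S -> T0 S | T1 A | T1 T0
  A -> T0 S | T1 A | T1 T0 | a
  T0 -> c
  T1 -> d

CYK table (by increasing span):
  cell(0,0) c: {T0}  orig:{}
  cell(1,1) d: {T1}  orig:{}
  cell(2,2) c: {T0}  orig:{}
  cell(0,1) cd: ∅
  cell(1,2) dc: {A,S}
  cell(0,2) cdc: {A,S}

S ∈ T[0,2] ⇒ YES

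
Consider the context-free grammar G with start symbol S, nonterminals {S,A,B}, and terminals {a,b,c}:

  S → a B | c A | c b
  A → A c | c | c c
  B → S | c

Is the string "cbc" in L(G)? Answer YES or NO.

CNF form of G:
  S -> T0 A | T0 T2 | T1 B
  A -> A T0 | T0 T0 | c
  B -> T0 A | T0 T2 | T1 B | c
  T0 -> c
  T1 -> a
  T2 -> b

Fill CYK table bottom-up:
  [0..0]={A,B,T0}  "c"  orig:{A,B}
  [1..1]={T2}  "b"  orig:{}
  [2..2]={A,B,T0}  "c"  orig:{A,B}
  [0..1]={B,S}  "cb"
  [1..2]=∅  "bc"
  [0..2]=∅  "cbc"

S ∉ T[0,2] ⇒ NO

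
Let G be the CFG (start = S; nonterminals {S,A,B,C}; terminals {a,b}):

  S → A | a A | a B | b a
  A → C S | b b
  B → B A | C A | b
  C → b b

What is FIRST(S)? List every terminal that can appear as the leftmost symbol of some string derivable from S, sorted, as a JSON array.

FIRST iteration:
[1]
  A via A→b b: +{b}
  B via B→b: +{b}
  C via C→b b: +{b}
  S via S→A: +{b}
  S via S→a A: +{a}
  S: {a,b}  A: {b}  B: {b}  C: {b}
[2] (no change)
  S: {a,b}  A: {b}  B: {b}  C: {b}

FIRST(S) = ["a", "b"]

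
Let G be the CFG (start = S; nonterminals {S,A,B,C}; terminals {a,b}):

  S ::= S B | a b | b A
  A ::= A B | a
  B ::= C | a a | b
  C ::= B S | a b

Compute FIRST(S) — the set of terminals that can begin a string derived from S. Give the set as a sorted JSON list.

FIRST sets, iterate to fixpoint:
iter 1:
  A via A→a: +{a}
  B via B→a a: +{a}
  B via B→b: +{b}
  C via C→B S: +{a,b}
  S via S→a b: +{a}
  S via S→b A: +{b}
  FIRST(S)={a,b}  FIRST(A)={a}  FIRST(B)={a,b}  FIRST(C)={a,b}
iter 2: — fixpoint
  FIRST(S)={a,b}  FIRST(A)={a}  FIRST(B)={a,b}  FIRST(C)={a,b}

FIRST(S) = ["a", "b"]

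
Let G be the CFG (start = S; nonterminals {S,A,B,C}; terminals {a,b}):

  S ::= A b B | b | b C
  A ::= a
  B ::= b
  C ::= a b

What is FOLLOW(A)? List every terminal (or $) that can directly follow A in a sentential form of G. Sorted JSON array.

Compute FIRST by fixpoint:
round 1:
  A via A→a: +{a}
  B via B→b: +{b}
  C via C→a b: +{a}
  S via S→A b B: +{a}
  S via S→b: +{b}
  FIRST(S)={a,b}  FIRST(A)={a}  FIRST(B)={b}  FIRST(C)={a}
round 2: — fixpoint
  FIRST(S)={a,b}  FIRST(A)={a}  FIRST(B)={b}  FIRST(C)={a}

Compute FOLLOW by fixpoint:
initialize: $ ∈ FOLLOW(S)
[1]
  S→A b B: FOLLOW(A) ⊇ FIRST(b) = {b}; new: +{b}
  S→A b B: FOLLOW(B) ⊇ FOLLOW(S) ⊇ {$}; new: +{$}
  S→b C: FOLLOW(C) ⊇ FOLLOW(S) ⊇ {$}; new: +{$}
  FOLLOW[S]={$}  FOLLOW[A]={b}  FOLLOW[B]={$}  FOLLOW[C]={$}
[2] (no change)
  FOLLOW[S]={$}  FOLLOW[A]={b}  FOLLOW[B]={$}  FOLLOW[C]={$}

FOLLOW(A) = ["b"]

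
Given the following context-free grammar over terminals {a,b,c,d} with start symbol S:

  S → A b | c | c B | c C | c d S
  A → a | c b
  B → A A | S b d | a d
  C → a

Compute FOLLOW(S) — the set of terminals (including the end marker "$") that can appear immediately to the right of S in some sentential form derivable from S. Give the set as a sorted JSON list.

FIRST iteration:
pass 1:
  A via A→a: +{a}
  A via A→c b: +{c}
  B via B→A A: +{a,c}
  C via C→a: +{a}
  S via S→A b: +{a,c}
  FIRST(S)={a,c}  FIRST(A)={a,c}  FIRST(B)={a,c}  FIRST(C)={a}
pass 2: (no change)
  FIRST(S)={a,c}  FIRST(A)={a,c}  FIRST(B)={a,c}  FIRST(C)={a}

FOLLOW iteration:
seed FOLLOW(S) with $
round 1:
  B→A A: FOLLOW(A) ⊇ FIRST(A) = {a,c}; new: +{a,c}
  B→S b d: FOLLOW(S) ⊇ FIRST(b) = {b}; new: +{b}
  S→A b: FOLLOW(A) ⊇ FIRST(b) = {b}; new: +{b}
  S→c B: FOLLOW(B) ⊇ FOLLOW(S) ⊇ {$,b}; new: +{$,b}
  S→c C: FOLLOW(C) ⊇ FOLLOW(S) ⊇ {$,b}; new: +{$,b}
  FOLLOW(S)={$,b}  FOLLOW(A)={a,b,c}  FOLLOW(B)={$,b}  FOLLOW(C)={$,b}
round 2:
  B→A A: FOLLOW(A) ⊇ FOLLOW(B) ⊇ {$,b}; new: +{$}
  FOLLOW(S)={$,b}  FOLLOW(A)={$,a,b,c}  FOLLOW(B)={$,b}  FOLLOW(C)={$,b}
round 3: done
  FOLLOW(S)={$,b}  FOLLOW(A)={$,a,b,c}  FOLLOW(B)={$,b}  FOLLOW(C)={$,b}

FOLLOW(S) = ["$", "b"]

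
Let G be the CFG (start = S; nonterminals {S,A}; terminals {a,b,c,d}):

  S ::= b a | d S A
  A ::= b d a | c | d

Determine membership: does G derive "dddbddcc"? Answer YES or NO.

Convert to CNF:
  S -> T0 T2 | T1 X4
  A -> T0 X3 | c | d
  T0 -> b
  T1 -> d
  T2 -> a
  X3 -> T1 T2
  X4 -> S A

CYK fill:
  cell(0,0) d: {A,T1}  orig:{A}
  cell(1,1) d: {A,T1}  orig:{A}
  cell(2,2) d: {A,T1}  orig:{A}
  cell(3,3) b: {T0}  orig:{}
  cell(4,4) d: {A,T1}  orig:{A}
  cell(5,5) d: {A,T1}  orig:{A}
  cell(6,6) c: {A}
  cell(7,7) c: {A}
  cell(0,1) dd: ∅
  cell(1,2) dd: ∅
  cell(2,3) db: ∅
  cell(3,4) bd: ∅
  cell(4,5) dd: ∅
  cell(5,6) dc: ∅
  cell(6,7) cc: ∅
  cell(0,2) ddd: ∅
  cell(1,3) ddb: ∅
  cell(2,4) dbd: ∅
  cell(3,5) bdd: ∅
  cell(4,6) ddc: ∅
  cell(5,7) dcc: ∅
  cell(0,3) dddb: ∅
  cell(1,4) ddbd: ∅
  cell(2,5) dbdd: ∅
  cell(3,6) bddc: ∅
  cell(4,7) ddcc: ∅
  cell(0,4) dddbd: ∅
  cell(1,5) ddbdd: ∅
  cell(2,6) dbddc: ∅
  cell(3,7) bddcc: ∅
  cell(0,5) dddbdd: ∅
  cell(1,6) ddbddc: ∅
  cell(2,7) dbddcc: ∅
  cell(0,6) dddbddc: ∅
  cell(1,7) ddbddcc: ∅
  cell(0,7) dddbddcc: ∅

S ∉ T[0,7] ⇒ NO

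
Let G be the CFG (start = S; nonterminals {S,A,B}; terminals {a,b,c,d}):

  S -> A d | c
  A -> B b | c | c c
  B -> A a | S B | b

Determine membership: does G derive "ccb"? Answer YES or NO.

CNF form of G:
  S -> A T3 | c
  A -> B T0 | T1 T1 | c
  B -> A T2 | S B | b
  T0 -> b
  T1 -> c
  T2 -> a
  T3 -> d

Fill CYK table bottom-up:
  [0..0]={A,S,T1}  "c"  orig:{A,S}
  [1..1]={A,S,T1}  "c"  orig:{A,S}
  [2..2]={B,T0}  "b"  orig:{B}
  [0..1]={A}  "cc"
  [1..2]={B}  "cb"
  [0..2]={B}  "ccb"

S ∉ T[0,2] ⇒ NO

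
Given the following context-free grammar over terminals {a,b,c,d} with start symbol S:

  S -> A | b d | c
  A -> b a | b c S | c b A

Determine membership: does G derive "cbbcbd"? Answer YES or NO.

CNF form of G:
  S -> T0 T1 | T0 T3 | T0 X6 | T2 X7 | c
  A -> T0 T1 | T0 X4 | T2 X5
  T0 -> b
  T1 -> a
  T2 -> c
  T3 -> d
  X4 -> T2 S
  X5 -> T0 A
  X6 -> T2 S
  X7 -> T0 A

CYK fill:
  cell(0,0) c: {S,T2}  orig:{S}
  cell(1,1) b: {T0}  orig:{}
  cell(2,2) b: {T0}  orig:{}
  cell(3,3) c: {S,T2}  orig:{S}
  cell(4,4) b: {T0}  orig:{}
  cell(5,5) d: {T3}  orig:{}
  cell(0,1) cb: ∅
  cell(1,2) bb: ∅
  cell(2,3) bc: ∅
  cell(3,4) cb: ∅
  cell(4,5) bd: {S}
  cell(0,2) cbb: ∅
  cell(1,3) bbc: ∅
  cell(2,4) bcb: ∅
  cell(3,5) cbd: {X4,X6}  orig:{}
  cell(0,3) cbbc: ∅
  cell(1,4) bbcb: ∅
  cell(2,5) bcbd: {A,S}
  cell(0,4) cbbcb: ∅
  cell(1,5) bbcbd: {X5,X7}  orig:{}
  cell(0,5) cbbcbd: {A,S}

S ∈ T[0,5] ⇒ YES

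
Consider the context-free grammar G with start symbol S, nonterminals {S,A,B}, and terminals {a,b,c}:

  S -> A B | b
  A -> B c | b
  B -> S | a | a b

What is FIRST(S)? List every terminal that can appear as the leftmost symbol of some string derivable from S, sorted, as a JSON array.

FIRST iteration:
[1]
  A via A→b: +{b}
  B via B→a: +{a}
  S via S→A B: +{b}
  FIRST(S)={b}  FIRST(A)={b}  FIRST(B)={a}
[2]
  A via A→B c: +{a}
  B via B→S: +{b}
  S via S→A B: +{a}
  FIRST(S)={a,b}  FIRST(A)={a,b}  FIRST(B)={a,b}
[3] — fixpoint
  FIRST(S)={a,b}  FIRST(A)={a,b}  FIRST(B)={a,b}

FIRST(S) = ["a", "b"]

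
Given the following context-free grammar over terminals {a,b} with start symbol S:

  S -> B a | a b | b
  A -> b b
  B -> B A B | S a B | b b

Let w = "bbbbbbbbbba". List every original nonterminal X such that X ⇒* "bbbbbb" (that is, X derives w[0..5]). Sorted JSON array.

CNF form of G:
  S -> B T1 | T1 T0 | b
  A -> T0 T0
  B -> B X2 | S X3 | T0 T0
  T0 -> b
  T1 -> a
  X2 -> A B
  X3 -> T1 B

CYK table (by increasing span), restricted to cells inside w[0..5]:
  [0..0]={S,T0}  "b"  orig:{S}
  [1..1]={S,T0}  "b"  orig:{S}
  [2..2]={S,T0}  "b"  orig:{S}
  [3..3]={S,T0}  "b"  orig:{S}
  [4..4]={S,T0}  "b"  orig:{S}
  [5..5]={S,T0}  "b"  orig:{S}
  [0..1]={A,B}  "bb"
  [1..2]={A,B}  "bb"
  [2..3]={A,B}  "bb"
  [3..4]={A,B}  "bb"
  [4..5]={A,B}  "bb"
  [0..2]=∅  "bbb"
  [1..3]=∅  "bbb"
  [2..4]=∅  "bbb"
  [3..5]=∅  "bbb"
  [0..3]={X2}  "bbbb"  orig:{}
  [1..4]={X2}  "bbbb"  orig:{}
  [2..5]={X2}  "bbbb"  orig:{}
  [0..4]=∅  "bbbbb"
  [1..5]=∅  "bbbbb"
  [0..5]={B}  "bbbbbb"

Original NTs in T[0,5] deriving "bbbbbb": ["B"]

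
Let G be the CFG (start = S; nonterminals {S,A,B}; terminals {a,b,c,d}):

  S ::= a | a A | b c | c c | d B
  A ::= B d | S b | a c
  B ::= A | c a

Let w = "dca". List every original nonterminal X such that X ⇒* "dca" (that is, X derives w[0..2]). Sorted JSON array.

CNF form of G:
  S -> T0 B | T1 T3 | T2 A | T3 T3 | a
  A -> B T0 | S T1 | T2 T3
  B -> B T0 | S T1 | T2 T3 | T3 T2
  T0 -> d
  T1 -> b
  T2 -> a
  T3 -> c

Fill CYK table bottom-up (cells [i..j] with 0 ≤ i ≤ j ≤ 2 only):
  [0..0]={T0}  "d"  orig:{}
  [1..1]={T3}  "c"  orig:{}
  [2..2]={S,T2}  "a"  orig:{S}
  [0..1]=∅  "dc"
  [1..2]={B}  "ca"
  [0..2]={S}  "dca"

Original NTs in T[0,2] deriving "dca": ["S"]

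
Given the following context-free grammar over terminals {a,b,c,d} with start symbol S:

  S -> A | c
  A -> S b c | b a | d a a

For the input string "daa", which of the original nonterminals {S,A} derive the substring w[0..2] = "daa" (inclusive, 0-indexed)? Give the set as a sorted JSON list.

Convert to CNF:
  S -> S X6 | T0 T2 | T3 X7 | c
  A -> S X4 | T0 T2 | T3 X5
  T0 -> b
  T1 -> c
  T2 -> a
  T3 -> d
  X4 -> T0 T1
  X5 -> T2 T2
  X6 -> T0 T1
  X7 -> T2 T2

CYK fill (cells [i..j] with 0 ≤ i ≤ j ≤ 2 only):
  [0..0]={T3}  "d"  orig:{}
  [1..1]={T2}  "a"  orig:{}
  [2..2]={T2}  "a"  orig:{}
  [0..1]=∅  "da"
  [1..2]={X5,X7}  "aa"  orig:{}
  [0..2]={A,S}  "daa"

Original NTs in T[0,2] deriving "daa": ["A", "S"]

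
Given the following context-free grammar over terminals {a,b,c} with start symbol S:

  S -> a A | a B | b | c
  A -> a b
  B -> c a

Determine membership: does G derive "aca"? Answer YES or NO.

CNF form of G:
  S -> T0 A | T0 B | b | c
  A -> T0 T1
  B -> T2 T0
  T0 -> a
  T1 -> b
  T2 -> c

Fill CYK table bottom-up:
  [0..0]={T0}  "a"  orig:{}
  [1..1]={S,T2}  "c"  orig:{S}
  [2..2]={T0}  "a"  orig:{}
  [0..1]=∅  "ac"
  [1..2]={B}  "ca"
  [0..2]={S}  "aca"

S ∈ T[0,2] ⇒ YES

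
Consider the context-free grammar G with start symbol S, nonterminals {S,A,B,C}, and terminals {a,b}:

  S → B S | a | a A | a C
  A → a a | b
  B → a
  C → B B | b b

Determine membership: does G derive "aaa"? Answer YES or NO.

CNF form of G:
  S -> B S | T0 A | T0 C | a
  A -> T0 T0 | b
  B -> a
  C -> B B | T1 T1
  T0 -> a
  T1 -> b

CYK table (by increasing span):
  cell(0,0) a: {B,S,T0}  orig:{B,S}
  cell(1,1) a: {B,S,T0}  orig:{B,S}
  cell(2,2) a: {B,S,T0}  orig:{B,S}
  cell(0,1) aa: {A,C,S}
  cell(1,2) aa: {A,C,S}
  cell(0,2) aaa: {S}

S ∈ T[0,2] ⇒ YES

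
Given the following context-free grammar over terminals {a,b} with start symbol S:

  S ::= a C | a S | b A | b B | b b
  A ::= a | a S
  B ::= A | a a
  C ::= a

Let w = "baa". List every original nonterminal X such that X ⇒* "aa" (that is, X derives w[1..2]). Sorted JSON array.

Convert to CNF:
  S -> T0 C | T0 S | T1 A | T1 B | T1 T1
  A -> T0 S | a
  B -> T0 S | T0 T0 | a
  C -> a
  T0 -> a
  T1 -> b

CYK fill, restricted to cells inside w[1..2]:
  [1..1]={A,B,C,T0}  "a"  orig:{A,B,C}
  [2..2]={A,B,C,T0}  "a"  orig:{A,B,C}
  [1..2]={B,S}  "aa"

Original NTs in T[1,2] deriving "aa": ["B", "S"]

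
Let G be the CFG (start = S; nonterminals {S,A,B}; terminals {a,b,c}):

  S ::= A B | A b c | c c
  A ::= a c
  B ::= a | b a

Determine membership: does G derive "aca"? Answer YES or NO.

Convert to CNF:
  S -> A B | A X3 | T1 T1
  A -> T0 T1
  B -> T2 T0 | a
  T0 -> a
  T1 -> c
  T2 -> b
  X3 -> T2 T1

Fill CYK table bottom-up:
  [0..0]={B,T0}  "a"  orig:{B}
  [1..1]={T1}  "c"  orig:{}
  [2..2]={B,T0}  "a"  orig:{B}
  [0..1]={A}  "ac"
  [1..2]=∅  "ca"
  [0..2]={S}  "aca"

S ∈ T[0,2] ⇒ YES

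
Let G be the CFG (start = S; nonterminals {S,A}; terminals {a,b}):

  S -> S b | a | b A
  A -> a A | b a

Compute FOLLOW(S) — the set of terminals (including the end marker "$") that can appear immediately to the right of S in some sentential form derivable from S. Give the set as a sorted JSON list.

FIRST sets, iterate to fixpoint:
round 1:
  A via A→a A: +{a}
  A via A→b a: +{b}
  S via S→a: +{a}
  S via S→b A: +{b}
  S: {a,b}  A: {a,b}
round 2: (no change)
  S: {a,b}  A: {a,b}

FOLLOW iteration:
FOLLOW(S) := {$}
pass 1:
  S→S b: FOLLOW(S) ⊇ FIRST(b) = {b}; new: +{b}
  S→b A: FOLLOW(A) ⊇ FOLLOW(S) ⊇ {$,b}; new: +{$,b}
  FOLLOW[S]={$,b}  FOLLOW[A]={$,b}
pass 2: done
  FOLLOW[S]={$,b}  FOLLOW[A]={$,b}

FOLLOW(S) = ["$", "b"]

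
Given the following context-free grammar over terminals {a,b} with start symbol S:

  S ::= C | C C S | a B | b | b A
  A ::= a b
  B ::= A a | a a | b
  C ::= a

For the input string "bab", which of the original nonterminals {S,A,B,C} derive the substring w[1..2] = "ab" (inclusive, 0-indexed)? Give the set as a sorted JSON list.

CNF form of G:
  S -> C X2 | T0 B | T1 A | a | b
  A -> T0 T1
  B -> A T0 | T0 T0 | b
  C -> a
  T0 -> a
  T1 -> b
  X2 -> C S

Fill CYK table bottom-up (cells [i..j] with 1 ≤ i ≤ j ≤ 2 only):
  cell(1,1) a: {C,S,T0}  orig:{C,S}
  cell(2,2) b: {B,S,T1}  orig:{B,S}
  cell(1,2) ab: {A,S,X2}  orig:{A,S}

Original NTs in T[1,2] deriving "ab": ["A", "S"]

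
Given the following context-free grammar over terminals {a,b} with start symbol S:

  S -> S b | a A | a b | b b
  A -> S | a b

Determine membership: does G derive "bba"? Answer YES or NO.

Convert to CNF:
  S -> S T0 | T0 T0 | T1 A | T1 T0
  A -> S T0 | T0 T0 | T1 A | T1 T0
  T0 -> b
  T1 -> a

CYK fill:
  cell(0,0) b: {T0}  orig:{}
  cell(1,1) b: {T0}  orig:{}
  cell(2,2) a: {T1}  orig:{}
  cell(0,1) bb: {A,S}
  cell(1,2) ba: ∅
  cell(0,2) bba: ∅

S ∉ T[0,2] ⇒ NO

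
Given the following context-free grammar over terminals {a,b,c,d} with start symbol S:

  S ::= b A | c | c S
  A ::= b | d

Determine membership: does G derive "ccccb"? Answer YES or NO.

Convert to CNF:
  S -> T0 A | T1 S | c
  A -> b | d
  T0 -> b
  T1 -> c

CYK table (by increasing span):
  cell(0,0) c: {S,T1}  orig:{S}
  cell(1,1) c: {S,T1}  orig:{S}
  cell(2,2) c: {S,T1}  orig:{S}
  cell(3,3) c: {S,T1}  orig:{S}
  cell(4,4) b: {A,T0}  orig:{A}
  cell(0,1) cc: {S}
  cell(1,2) cc: {S}
  cell(2,3) cc: {S}
  cell(3,4) cb: ∅
  cell(0,2) ccc: {S}
  cell(1,3) ccc: {S}
  cell(2,4) ccb: ∅
  cell(0,3) cccc: {S}
  cell(1,4) cccb: ∅
  cell(0,4) ccccb: ∅

S ∉ T[0,4] ⇒ NO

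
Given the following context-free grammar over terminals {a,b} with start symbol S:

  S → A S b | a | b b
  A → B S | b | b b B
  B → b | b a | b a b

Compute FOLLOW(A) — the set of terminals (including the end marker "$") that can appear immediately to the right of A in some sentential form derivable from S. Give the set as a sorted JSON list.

Compute FIRST by fixpoint:
round 1:
  A via A→b: +{b}
  B via B→b: +{b}
  S via S→A S b: +{b}
  S via S→a: +{a}
  FIRST[S]={a,b}  FIRST[A]={b}  FIRST[B]={b}
round 2: — fixpoint
  FIRST[S]={a,b}  FIRST[A]={b}  FIRST[B]={b}

Compute FOLLOW by fixpoint:
FOLLOW(S) := {$}
pass 1:
  A→B S: FOLLOW(B) ⊇ FIRST(S) = {a,b}; new: +{a,b}
  S→A S b: FOLLOW(A) ⊇ FIRST(S) = {a,b}; new: +{a,b}
  S→A S b: FOLLOW(S) ⊇ FIRST(b) = {b}; new: +{b}
  FOLLOW(S)={$,b}  FOLLOW(A)={a,b}  FOLLOW(B)={a,b}
pass 2:
  A→B S: FOLLOW(S) ⊇ FOLLOW(A) ⊇ {a,b}; new: +{a}
  FOLLOW(S)={$,a,b}  FOLLOW(A)={a,b}  FOLLOW(B)={a,b}
pass 3: (no change)
  FOLLOW(S)={$,a,b}  FOLLOW(A)={a,b}  FOLLOW(B)={a,b}

FOLLOW(A) = ["a", "b"]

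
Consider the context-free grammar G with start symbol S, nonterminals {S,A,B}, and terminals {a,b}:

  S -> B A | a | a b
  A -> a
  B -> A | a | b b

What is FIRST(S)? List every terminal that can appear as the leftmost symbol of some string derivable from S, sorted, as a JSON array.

FIRST iteration:
iter 1:
  A via A→a: +{a}
  B via B→A: +{a}
  B via B→b b: +{b}
  S via S→B A: +{a,b}
  FIRST[S]={a,b}  FIRST[A]={a}  FIRST[B]={a,b}
iter 2: done
  FIRST[S]={a,b}  FIRST[A]={a}  FIRST[B]={a,b}

FIRST(S) = ["a", "b"]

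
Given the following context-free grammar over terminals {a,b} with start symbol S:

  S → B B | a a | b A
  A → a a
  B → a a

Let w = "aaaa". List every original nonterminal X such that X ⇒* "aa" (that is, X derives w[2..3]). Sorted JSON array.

Convert to CNF:
  S -> B B | T0 T0 | T1 A
  A -> T0 T0
  B -> T0 T0
  T0 -> a
  T1 -> b

CYK table (by increasing span) — only the sub-triangle for w[2..3]:
  T[2,2] 'a' = {T0}  orig:{}
  T[3,3] 'a' = {T0}  orig:{}
  T[2,3] 'aa' = {A,B,S}

Original NTs in T[2,3] deriving "aa": ["A", "B", "S"]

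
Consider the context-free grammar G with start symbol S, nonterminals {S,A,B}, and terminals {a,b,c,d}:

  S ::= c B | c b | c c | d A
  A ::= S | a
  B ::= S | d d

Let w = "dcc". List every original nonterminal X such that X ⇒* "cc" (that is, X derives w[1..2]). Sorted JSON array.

CNF form of G:
  S -> T0 B | T0 T0 | T0 T1 | T2 A
  A -> T0 B | T0 T0 | T0 T1 | T2 A | a
  B -> T0 B | T0 T0 | T0 T1 | T2 A | T2 T2
  T0 -> c
  T1 -> b
  T2 -> d

Fill CYK table bottom-up (cells [i..j] with 1 ≤ i ≤ j ≤ 2 only):
  T[1,1] 'c' = {T0}  orig:{}
  T[2,2] 'c' = {T0}  orig:{}
  T[1,2] 'cc' = {A,B,S}

Original NTs in T[1,2] deriving "cc": ["A", "B", "S"]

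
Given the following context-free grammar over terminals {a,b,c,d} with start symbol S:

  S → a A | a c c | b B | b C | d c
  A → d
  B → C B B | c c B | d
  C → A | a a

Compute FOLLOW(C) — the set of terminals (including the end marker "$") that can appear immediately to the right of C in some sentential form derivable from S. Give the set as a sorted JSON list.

Compute FIRST by fixpoint:
[1]
  A via A→d: +{d}
  B via B→c c B: +{c}
  B via B→d: +{d}
  C via C→A: +{d}
  C via C→a a: +{a}
  S via S→a A: +{a}
  S via S→b B: +{b}
  S via S→d c: +{d}
  FIRST[S]={a,b,d}  FIRST[A]={d}  FIRST[B]={c,d}  FIRST[C]={a,d}
[2]
  B via B→C B B: +{a}
  FIRST[S]={a,b,d}  FIRST[A]={d}  FIRST[B]={a,c,d}  FIRST[C]={a,d}
[3] (stable)
  FIRST[S]={a,b,d}  FIRST[A]={d}  FIRST[B]={a,c,d}  FIRST[C]={a,d}

FOLLOW sets:
initialize: $ ∈ FOLLOW(S)
iter 1:
  B→C B B: FOLLOW(C) ⊇ FIRST(B) = {a,c,d}; new: +{a,c,d}
  B→C B B: FOLLOW(B) ⊇ FIRST(B) = {a,c,d}; new: +{a,c,d}
  C→A: FOLLOW(A) ⊇ FOLLOW(C) ⊇ {a,c,d}; new: +{a,c,d}
  S→a A: FOLLOW(A) ⊇ FOLLOW(S) ⊇ {$}; new: +{$}
  S→b B: FOLLOW(B) ⊇ FOLLOW(S) ⊇ {$}; new: +{$}
  S→b C: FOLLOW(C) ⊇ FOLLOW(S) ⊇ {$}; new: +{$}
  S: {$}  A: {$,a,c,d}  B: {$,a,c,d}  C: {$,a,c,d}
iter 2: (stable)
  S: {$}  A: {$,a,c,d}  B: {$,a,c,d}  C: {$,a,c,d}

FOLLOW(C) = ["$", "a", "c", "d"]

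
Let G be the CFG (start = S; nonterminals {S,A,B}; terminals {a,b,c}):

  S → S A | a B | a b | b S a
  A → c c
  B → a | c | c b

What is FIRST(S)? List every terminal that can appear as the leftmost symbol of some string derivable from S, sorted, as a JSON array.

FIRST iteration:
[1]
  A via A→c c: +{c}
  B via B→a: +{a}
  B via B→c: +{c}
  S via S→a B: +{a}
  S via S→b S a: +{b}
  FIRST[S]={a,b}  FIRST[A]={c}  FIRST[B]={a,c}
[2] — fixpoint
  FIRST[S]={a,b}  FIRST[A]={c}  FIRST[B]={a,c}

FIRST(S) = ["a", "b"]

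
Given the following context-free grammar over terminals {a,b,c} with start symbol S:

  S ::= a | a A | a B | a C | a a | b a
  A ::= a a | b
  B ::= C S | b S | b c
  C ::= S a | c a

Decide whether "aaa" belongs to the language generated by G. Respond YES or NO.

CNF form of G:
  S -> T0 A | T0 B | T0 C | T0 T0 | T1 T0 | a
  A -> T0 T0 | b
  B -> C S | T1 S | T1 T2
  C -> S T0 | T2 T0
  T0 -> a
  T1 -> b
  T2 -> c

CYK table (by increasing span):
  cell(0,0) a: {S,T0}  orig:{S}
  cell(1,1) a: {S,T0}  orig:{S}
  cell(2,2) a: {S,T0}  orig:{S}
  cell(0,1) aa: {A,C,S}
  cell(1,2) aa: {A,C,S}
  cell(0,2) aaa: {B,C,S}

S ∈ T[0,2] ⇒ YES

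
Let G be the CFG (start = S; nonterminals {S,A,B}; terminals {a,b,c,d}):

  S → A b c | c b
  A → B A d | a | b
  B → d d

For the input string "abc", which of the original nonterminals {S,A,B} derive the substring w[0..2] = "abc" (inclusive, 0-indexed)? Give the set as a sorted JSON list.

CNF form of G:
  S -> A X4 | T2 T1
  A -> B X3 | a | b
  B -> T0 T0
  T0 -> d
  T1 -> b
  T2 -> c
  X3 -> A T0
  X4 -> T1 T2

Fill CYK table bottom-up, restricted to cells inside w[0..2]:
  T[0,0] 'a' = {A}
  T[1,1] 'b' = {A,T1}  orig:{A}
  T[2,2] 'c' = {T2}  orig:{}
  T[0,1] 'ab' = ∅
  T[1,2] 'bc' = {X4}  orig:{}
  T[0,2] 'abc' = {S}

Original NTs in T[0,2] deriving "abc": ["S"]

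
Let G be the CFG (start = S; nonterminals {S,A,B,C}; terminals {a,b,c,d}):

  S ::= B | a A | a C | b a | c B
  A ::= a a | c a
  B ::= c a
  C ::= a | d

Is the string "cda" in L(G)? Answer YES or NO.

Convert to CNF:
  S -> T0 A | T0 C | T1 B | T1 T0 | T2 T0
  A -> T0 T0 | T1 T0
  B -> T1 T0
  C -> a | d
  T0 -> a
  T1 -> c
  T2 -> b

CYK table (by increasing span):
  [0..0]={T1}  "c"  orig:{}
  [1..1]={C}  "d"
  [2..2]={C,T0}  "a"  orig:{C}
  [0..1]=∅  "cd"
  [1..2]=∅  "da"
  [0..2]=∅  "cda"

S ∉ T[0,2] ⇒ NO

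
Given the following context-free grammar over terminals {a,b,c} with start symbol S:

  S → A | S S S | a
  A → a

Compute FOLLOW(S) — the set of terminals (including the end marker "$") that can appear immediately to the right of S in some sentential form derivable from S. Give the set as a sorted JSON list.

Compute FIRST by fixpoint:
[1]
  A via A→a: +{a}
  S via S→A: +{a}
  S: {a}  A: {a}
[2] (no change)
  S: {a}  A: {a}

FOLLOW iteration:
initialize: $ ∈ FOLLOW(S)
iter 1:
  S→A: FOLLOW(A) ⊇ FOLLOW(S) ⊇ {$}; new: +{$}
  S→S S S: FOLLOW(S) ⊇ FIRST(S) = {a}; new: +{a}
  FOLLOW(S)={$,a}  FOLLOW(A)={$}
iter 2:
  S→A: FOLLOW(A) ⊇ FOLLOW(S) ⊇ {$,a}; new: +{a}
  FOLLOW(S)={$,a}  FOLLOW(A)={$,a}
iter 3: — fixpoint
  FOLLOW(S)={$,a}  FOLLOW(A)={$,a}

FOLLOW(S) = ["$", "a"]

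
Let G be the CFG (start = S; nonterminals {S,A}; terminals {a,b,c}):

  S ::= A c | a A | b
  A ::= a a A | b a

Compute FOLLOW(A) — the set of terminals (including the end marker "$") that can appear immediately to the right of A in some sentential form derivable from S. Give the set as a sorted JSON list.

Compute FIRST by fixpoint:
round 1:
  A via A→a a A: +{a}
  A via A→b a: +{b}
  S via S→A c: +{a,b}
  FIRST[S]={a,b}  FIRST[A]={a,b}
round 2: done
  FIRST[S]={a,b}  FIRST[A]={a,b}

FOLLOW iteration:
initialize: $ ∈ FOLLOW(S)
iter 1:
  S→A c: FOLLOW(A) ⊇ FIRST(c) = {c}; new: +{c}
  S→a A: FOLLOW(A) ⊇ FOLLOW(S) ⊇ {$}; new: +{$}
  FOLLOW[S]={$}  FOLLOW[A]={$,c}
iter 2: done
  FOLLOW[S]={$}  FOLLOW[A]={$,c}

FOLLOW(A) = ["$", "c"]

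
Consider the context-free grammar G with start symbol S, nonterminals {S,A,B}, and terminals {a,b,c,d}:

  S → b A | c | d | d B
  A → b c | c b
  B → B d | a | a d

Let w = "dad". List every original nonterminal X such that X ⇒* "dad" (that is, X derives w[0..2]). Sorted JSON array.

CNF form of G:
  S -> T0 A | T2 B | c | d
  A -> T0 T1 | T1 T0
  B -> B T2 | T3 T2 | a
  T0 -> b
  T1 -> c
  T2 -> d
  T3 -> a

CYK fill — only the sub-triangle for w[0..2]:
  T[0,0] 'd' = {S,T2}  orig:{S}
  T[1,1] 'a' = {B,T3}  orig:{B}
  T[2,2] 'd' = {S,T2}  orig:{S}
  T[0,1] 'da' = {S}
  T[1,2] 'ad' = {B}
  T[0,2] 'dad' = {S}

Original NTs in T[0,2] deriving "dad": ["S"]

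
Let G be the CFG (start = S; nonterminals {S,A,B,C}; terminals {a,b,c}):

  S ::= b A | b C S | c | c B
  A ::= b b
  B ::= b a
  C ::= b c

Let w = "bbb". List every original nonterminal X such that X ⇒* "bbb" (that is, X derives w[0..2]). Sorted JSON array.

Convert to CNF:
  S -> T0 A | T0 X3 | T2 B | c
  A -> T0 T0
  B -> T0 T1
  C -> T0 T2
  T0 -> b
  T1 -> a
  T2 -> c
  X3 -> C S

CYK table (by increasing span), restricted to cells inside w[0..2]:
  [0..0]={T0}  "b"  orig:{}
  [1..1]={T0}  "b"  orig:{}
  [2..2]={T0}  "b"  orig:{}
  [0..1]={A}  "bb"
  [1..2]={A}  "bb"
  [0..2]={S}  "bbb"

Original NTs in T[0,2] deriving "bbb": ["S"]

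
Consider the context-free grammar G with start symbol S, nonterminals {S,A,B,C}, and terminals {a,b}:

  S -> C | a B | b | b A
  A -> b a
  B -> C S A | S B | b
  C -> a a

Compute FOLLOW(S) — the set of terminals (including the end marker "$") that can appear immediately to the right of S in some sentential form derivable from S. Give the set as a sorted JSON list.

FIRST iteration:
iter 1:
  A via A→b a: +{b}
  B via B→b: +{b}
  C via C→a a: +{a}
  S via S→C: +{a}
  S via S→b: +{b}
  FIRST(S)={a,b}  FIRST(A)={b}  FIRST(B)={b}  FIRST(C)={a}
iter 2:
  B via B→C S A: +{a}
  FIRST(S)={a,b}  FIRST(A)={b}  FIRST(B)={a,b}  FIRST(C)={a}
iter 3: (stable)
  FIRST(S)={a,b}  FIRST(A)={b}  FIRST(B)={a,b}  FIRST(C)={a}

Compute FOLLOW by fixpoint:
FOLLOW(S) := {$}
[1]
  B→C S A: FOLLOW(C) ⊇ FIRST(S) = {a,b}; new: +{a,b}
  B→C S A: FOLLOW(S) ⊇ FIRST(A) = {b}; new: +{b}
  B→S B: FOLLOW(S) ⊇ FIRST(B) = {a,b}; new: +{a}
  S→C: FOLLOW(C) ⊇ FOLLOW(S) ⊇ {$,a,b}; new: +{$}
  S→a B: FOLLOW(B) ⊇ FOLLOW(S) ⊇ {$,a,b}; new: +{$,a,b}
  S→b A: FOLLOW(A) ⊇ FOLLOW(S) ⊇ {$,a,b}; new: +{$,a,b}
  FOLLOW(S)={$,a,b}  FOLLOW(A)={$,a,b}  FOLLOW(B)={$,a,b}  FOLLOW(C)={$,a,b}
[2] done
  FOLLOW(S)={$,a,b}  FOLLOW(A)={$,a,b}  FOLLOW(B)={$,a,b}  FOLLOW(C)={$,a,b}

FOLLOW(S) = ["$", "a", "b"]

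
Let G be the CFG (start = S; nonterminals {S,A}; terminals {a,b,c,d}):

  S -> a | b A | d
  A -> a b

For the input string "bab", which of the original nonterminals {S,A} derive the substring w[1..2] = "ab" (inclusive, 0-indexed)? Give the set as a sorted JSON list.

Convert to CNF:
  S -> T1 A | a | d
  A -> T0 T1
  T0 -> a
  T1 -> b

CYK fill — only the sub-triangle for w[1..2]:
  [1..1]={S,T0}  "a"  orig:{S}
  [2..2]={T1}  "b"  orig:{}
  [1..2]={A}  "ab"

Original NTs in T[1,2] deriving "ab": ["A"]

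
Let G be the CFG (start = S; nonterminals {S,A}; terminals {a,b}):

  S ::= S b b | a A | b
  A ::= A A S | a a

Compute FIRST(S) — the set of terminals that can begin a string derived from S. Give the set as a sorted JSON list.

FIRST iteration:
round 1:
  A via A→a a: +{a}
  S via S→a A: +{a}
  S via S→b: +{b}
  S: {a,b}  A: {a}
round 2: (stable)
  S: {a,b}  A: {a}

FIRST(S) = ["a", "b"]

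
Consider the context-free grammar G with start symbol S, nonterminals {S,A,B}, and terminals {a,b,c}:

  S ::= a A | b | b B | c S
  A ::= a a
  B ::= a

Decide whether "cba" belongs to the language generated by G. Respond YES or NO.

Convert to CNF:
  S -> T0 A | T1 B | T2 S | b
  A -> T0 T0
  B -> a
  T0 -> a
  T1 -> b
  T2 -> c

CYK fill:
  cell(0,0) c: {T2}  orig:{}
  cell(1,1) b: {S,T1}  orig:{S}
  cell(2,2) a: {B,T0}  orig:{B}
  cell(0,1) cb: {S}
  cell(1,2) ba: {S}
  cell(0,2) cba: {S}

S ∈ T[0,2] ⇒ YES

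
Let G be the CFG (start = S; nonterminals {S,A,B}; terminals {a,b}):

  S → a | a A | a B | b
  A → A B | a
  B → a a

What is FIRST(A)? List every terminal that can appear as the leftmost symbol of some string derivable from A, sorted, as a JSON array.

FIRST sets, iterate to fixpoint:
round 1:
  A via A→a: +{a}
  B via B→a a: +{a}
  S via S→a: +{a}
  S via S→b: +{b}
  S: {a,b}  A: {a}  B: {a}
round 2: (no change)
  S: {a,b}  A: {a}  B: {a}

FIRST(A) = ["a"]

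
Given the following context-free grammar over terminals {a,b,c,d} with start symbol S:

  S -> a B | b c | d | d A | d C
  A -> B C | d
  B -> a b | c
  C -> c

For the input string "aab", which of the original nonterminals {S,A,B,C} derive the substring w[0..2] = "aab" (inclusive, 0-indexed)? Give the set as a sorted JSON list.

Convert to CNF:
  S -> T0 B | T1 T2 | T3 A | T3 C | d
  A -> B C | d
  B -> T0 T1 | c
  C -> c
  T0 -> a
  T1 -> b
  T2 -> c
  T3 -> d

CYK fill, restricted to cells inside w[0..2]:
  T[0,0] 'a' = {T0}  orig:{}
  T[1,1] 'a' = {T0}  orig:{}
  T[2,2] 'b' = {T1}  orig:{}
  T[0,1] 'aa' = ∅
  T[1,2] 'ab' = {B}
  T[0,2] 'aab' = {S}

Original NTs in T[0,2] deriving "aab": ["S"]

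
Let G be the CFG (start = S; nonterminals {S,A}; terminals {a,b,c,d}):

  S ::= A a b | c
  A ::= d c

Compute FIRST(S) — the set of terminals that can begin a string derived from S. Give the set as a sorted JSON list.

Compute FIRST by fixpoint:
pass 1:
  A via A→d c: +{d}
  S via S→A a b: +{d}
  S via S→c: +{c}
  FIRST(S)={c,d}  FIRST(A)={d}
pass 2: — fixpoint
  FIRST(S)={c,d}  FIRST(A)={d}

FIRST(S) = ["c", "d"]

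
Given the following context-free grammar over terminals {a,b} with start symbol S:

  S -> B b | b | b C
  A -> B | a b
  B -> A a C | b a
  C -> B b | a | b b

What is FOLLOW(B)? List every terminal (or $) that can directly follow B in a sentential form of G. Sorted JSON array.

Compute FIRST by fixpoint:
pass 1:
  A via A→a b: +{a}
  B via B→A a C: +{a}
  B via B→b a: +{b}
  C via C→B b: +{a,b}
  S via S→B b: +{a,b}
  FIRST[S]={a,b}  FIRST[A]={a}  FIRST[B]={a,b}  FIRST[C]={a,b}
pass 2:
  A via A→B: +{b}
  FIRST[S]={a,b}  FIRST[A]={a,b}  FIRST[B]={a,b}  FIRST[C]={a,b}
pass 3: (stable)
  FIRST[S]={a,b}  FIRST[A]={a,b}  FIRST[B]={a,b}  FIRST[C]={a,b}

FOLLOW iteration:
initialize: $ ∈ FOLLOW(S)
[1]
  B→A a C: FOLLOW(A) ⊇ FIRST(a) = {a}; new: +{a}
  C→B b: FOLLOW(B) ⊇ FIRST(b) = {b}; new: +{b}
  S→b C: FOLLOW(C) ⊇ FOLLOW(S) ⊇ {$}; new: +{$}
  FOLLOW[S]={$}  FOLLOW[A]={a}  FOLLOW[B]={b}  FOLLOW[C]={$}
[2]
  A→B: FOLLOW(B) ⊇ FOLLOW(A) ⊇ {a}; new: +{a}
  B→A a C: FOLLOW(C) ⊇ FOLLOW(B) ⊇ {a,b}; new: +{a,b}
  FOLLOW[S]={$}  FOLLOW[A]={a}  FOLLOW[B]={a,b}  FOLLOW[C]={$,a,b}
[3] — fixpoint
  FOLLOW[S]={$}  FOLLOW[A]={a}  FOLLOW[B]={a,b}  FOLLOW[C]={$,a,b}

FOLLOW(B) = ["a", "b"]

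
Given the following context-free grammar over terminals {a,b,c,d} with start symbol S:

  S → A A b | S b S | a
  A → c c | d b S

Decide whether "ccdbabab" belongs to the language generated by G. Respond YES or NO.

Convert to CNF:
  S -> A X4 | S X5 | a
  A -> T0 T0 | T1 X3
  T0 -> c
  T1 -> d
  T2 -> b
  X3 -> T2 S
  X4 -> A T2
  X5 -> T2 S

Fill CYK table bottom-up:
  [0..0]={T0}  "c"  orig:{}
  [1..1]={T0}  "c"  orig:{}
  [2..2]={T1}  "d"  orig:{}
  [3..3]={T2}  "b"  orig:{}
  [4..4]={S}  "a"
  [5..5]={T2}  "b"  orig:{}
  [6..6]={S}  "a"
  [7..7]={T2}  "b"  orig:{}
  [0..1]={A}  "cc"
  [1..2]=∅  "cd"
  [2..3]=∅  "db"
  [3..4]={X3,X5}  "ba"  orig:{}
  [4..5]=∅  "ab"
  [5..6]={X3,X5}  "ba"  orig:{}
  [6..7]=∅  "ab"
  [0..2]=∅  "ccd"
  [1..3]=∅  "cdb"
  [2..4]={A}  "dba"
  [3..5]=∅  "bab"
  [4..6]={S}  "aba"
  [5..7]=∅  "bab"
  [0..3]=∅  "ccdb"
  [1..4]=∅  "cdba"
  [2..5]={X4}  "dbab"  orig:{}
  [3..6]={X3,X5}  "baba"  orig:{}
  [4..7]=∅  "abab"
  [0..4]=∅  "ccdba"
  [1..5]=∅  "cdbab"
  [2..6]={A}  "dbaba"
  [3..7]=∅  "babab"
  [0..5]={S}  "ccdbab"
  [1..6]=∅  "cdbaba"
  [2..7]={X4}  "dbabab"  orig:{}
  [0..6]=∅  "ccdbaba"
  [1..7]=∅  "cdbabab"
  [0..7]={S}  "ccdbabab"

S ∈ T[0,7] ⇒ YES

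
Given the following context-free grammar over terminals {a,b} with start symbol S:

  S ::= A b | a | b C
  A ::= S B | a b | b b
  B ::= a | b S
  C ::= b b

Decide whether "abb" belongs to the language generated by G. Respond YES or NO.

Convert to CNF:
  S -> A T1 | T1 C | a
  A -> S B | T0 T1 | T1 T1
  B -> T1 S | a
  C -> T1 T1
  T0 -> a
  T1 -> b

CYK fill:
  cell(0,0) a: {B,S,T0}  orig:{B,S}
  cell(1,1) b: {T1}  orig:{}
  cell(2,2) b: {T1}  orig:{}
  cell(0,1) ab: {A}
  cell(1,2) bb: {A,C}
  cell(0,2) abb: {S}

S ∈ T[0,2] ⇒ YES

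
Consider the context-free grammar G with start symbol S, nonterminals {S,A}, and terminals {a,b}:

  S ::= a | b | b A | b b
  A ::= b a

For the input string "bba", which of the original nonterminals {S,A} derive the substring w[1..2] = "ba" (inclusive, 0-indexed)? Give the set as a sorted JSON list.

CNF form of G:
  S -> T0 A | T0 T0 | a | b
  A -> T0 T1
  T0 -> b
  T1 -> a

Fill CYK table bottom-up (cells [i..j] with 1 ≤ i ≤ j ≤ 2 only):
  cell(1,1) b: {S,T0}  orig:{S}
  cell(2,2) a: {S,T1}  orig:{S}
  cell(1,2) ba: {A}

Original NTs in T[1,2] deriving "ba": ["A"]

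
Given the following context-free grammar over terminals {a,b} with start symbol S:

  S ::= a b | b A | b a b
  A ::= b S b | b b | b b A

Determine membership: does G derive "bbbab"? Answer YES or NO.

CNF form of G:
  S -> T0 A | T0 X4 | T1 T0
  A -> T0 T0 | T0 X2 | T0 X3
  T0 -> b
  T1 -> a
  X2 -> S T0
  X3 -> T0 A
  X4 -> T1 T0

CYK fill:
  T[0,0] 'b' = {T0}  orig:{}
  T[1,1] 'b' = {T0}  orig:{}
  T[2,2] 'b' = {T0}  orig:{}
  T[3,3] 'a' = {T1}  orig:{}
  T[4,4] 'b' = {T0}  orig:{}
  T[0,1] 'bb' = {A}
  T[1,2] 'bb' = {A}
  T[2,3] 'ba' = ∅
  T[3,4] 'ab' = {S,X4}  orig:{S}
  T[0,2] 'bbb' = {S,X3}  orig:{S}
  T[1,3] 'bba' = ∅
  T[2,4] 'bab' = {S}
  T[0,3] 'bbba' = ∅
  T[1,4] 'bbab' = ∅
  T[0,4] 'bbbab' = ∅

S ∉ T[0,4] ⇒ NO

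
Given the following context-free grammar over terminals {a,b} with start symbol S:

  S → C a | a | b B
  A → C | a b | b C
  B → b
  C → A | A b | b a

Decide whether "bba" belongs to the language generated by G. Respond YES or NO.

CNF form of G:
  S -> C T1 | T0 B | a
  A -> A T0 | T0 C | T0 T1 | T1 T0
  B -> b
  C -> A T0 | T0 C | T0 T1 | T1 T0
  T0 -> b
  T1 -> a

CYK fill:
  T[0,0] 'b' = {B,T0}  orig:{B}
  T[1,1] 'b' = {B,T0}  orig:{B}
  T[2,2] 'a' = {S,T1}  orig:{S}
  T[0,1] 'bb' = {S}
  T[1,2] 'ba' = {A,C}
  T[0,2] 'bba' = {A,C}

S ∉ T[0,2] ⇒ NO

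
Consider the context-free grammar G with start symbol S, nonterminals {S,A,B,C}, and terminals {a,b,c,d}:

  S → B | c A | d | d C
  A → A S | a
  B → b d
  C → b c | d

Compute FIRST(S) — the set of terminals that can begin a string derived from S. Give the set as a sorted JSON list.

FIRST sets, iterate to fixpoint:
pass 1:
  A via A→a: +{a}
  B via B→b d: +{b}
  C via C→b c: +{b}
  C via C→d: +{d}
  S via S→B: +{b}
  S via S→c A: +{c}
  S via S→d: +{d}
  FIRST(S)={b,c,d}  FIRST(A)={a}  FIRST(B)={b}  FIRST(C)={b,d}
pass 2: (stable)
  FIRST(S)={b,c,d}  FIRST(A)={a}  FIRST(B)={b}  FIRST(C)={b,d}

FIRST(S) = ["b", "c", "d"]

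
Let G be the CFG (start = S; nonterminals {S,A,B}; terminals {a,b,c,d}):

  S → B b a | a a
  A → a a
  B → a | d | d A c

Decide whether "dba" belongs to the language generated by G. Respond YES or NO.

CNF form of G:
  S -> B X5 | T0 T0
  A -> T0 T0
  B -> T1 X4 | a | d
  T0 -> a
  T1 -> d
  T2 -> c
  T3 -> b
  X4 -> A T2
  X5 -> T3 T0

CYK table (by increasing span):
  cell(0,0) d: {B,T1}  orig:{B}
  cell(1,1) b: {T3}  orig:{}
  cell(2,2) a: {B,T0}  orig:{B}
  cell(0,1) db: ∅
  cell(1,2) ba: {X5}  orig:{}
  cell(0,2) dba: {S}

S ∈ T[0,2] ⇒ YES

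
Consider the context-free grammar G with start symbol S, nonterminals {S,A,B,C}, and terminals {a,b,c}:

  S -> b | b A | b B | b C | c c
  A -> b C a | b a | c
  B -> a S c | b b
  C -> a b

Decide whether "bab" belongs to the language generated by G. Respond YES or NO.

Convert to CNF:
  S -> T0 A | T0 B | T0 C | T2 T2 | b
  A -> T0 T1 | T0 X3 | c
  B -> T0 T0 | T1 X4
  C -> T1 T0
  T0 -> b
  T1 -> a
  T2 -> c
  X3 -> C T1
  X4 -> S T2

CYK table (by increasing span):
  cell(0,0) b: {S,T0}  orig:{S}
  cell(1,1) a: {T1}  orig:{}
  cell(2,2) b: {S,T0}  orig:{S}
  cell(0,1) ba: {A}
  cell(1,2) ab: {C}
  cell(0,2) bab: {S}

S ∈ T[0,2] ⇒ YES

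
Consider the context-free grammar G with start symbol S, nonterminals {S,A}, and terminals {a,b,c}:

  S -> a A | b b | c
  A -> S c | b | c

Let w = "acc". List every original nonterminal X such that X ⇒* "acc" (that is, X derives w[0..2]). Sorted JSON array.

Convert to CNF:
  S -> T1 A | T2 T2 | c
  A -> S T0 | b | c
  T0 -> c
  T1 -> a
  T2 -> b

Fill CYK table bottom-up (cells [i..j] with 0 ≤ i ≤ j ≤ 2 only):
  [0..0]={T1}  "a"  orig:{}
  [1..1]={A,S,T0}  "c"  orig:{A,S}
  [2..2]={A,S,T0}  "c"  orig:{A,S}
  [0..1]={S}  "ac"
  [1..2]={A}  "cc"
  [0..2]={A,S}  "acc"

Original NTs in T[0,2] deriving "acc": ["A", "S"]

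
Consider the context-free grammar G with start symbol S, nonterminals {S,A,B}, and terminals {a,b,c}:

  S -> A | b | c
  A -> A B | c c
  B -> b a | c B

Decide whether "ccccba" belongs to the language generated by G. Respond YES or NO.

Convert to CNF:
  S -> A B | T0 T0 | b | c
  A -> A B | T0 T0
  B -> T0 B | T1 T2
  T0 -> c
  T1 -> b
  T2 -> a

Fill CYK table bottom-up:
  [0..0]={S,T0}  "c"  orig:{S}
  [1..1]={S,T0}  "c"  orig:{S}
  [2..2]={S,T0}  "c"  orig:{S}
  [3..3]={S,T0}  "c"  orig:{S}
  [4..4]={S,T1}  "b"  orig:{S}
  [5..5]={T2}  "a"  orig:{}
  [0..1]={A,S}  "cc"
  [1..2]={A,S}  "cc"
  [2..3]={A,S}  "cc"
  [3..4]=∅  "cb"
  [4..5]={B}  "ba"
  [0..2]=∅  "ccc"
  [1..3]=∅  "ccc"
  [2..4]=∅  "ccb"
  [3..5]={B}  "cba"
  [0..3]=∅  "cccc"
  [1..4]=∅  "cccb"
  [2..5]={A,B,S}  "ccba"
  [0..4]=∅  "ccccb"
  [1..5]={A,B,S}  "cccba"
  [0..5]={A,B,S}  "ccccba"

S ∈ T[0,5] ⇒ YES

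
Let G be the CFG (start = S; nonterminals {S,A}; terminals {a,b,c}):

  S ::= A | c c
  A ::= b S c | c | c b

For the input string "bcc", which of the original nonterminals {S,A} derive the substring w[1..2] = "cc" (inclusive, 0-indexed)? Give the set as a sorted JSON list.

Convert to CNF:
  S -> T0 X3 | T1 T0 | T1 T1 | c
  A -> T0 X2 | T1 T0 | c
  T0 -> b
  T1 -> c
  X2 -> S T1
  X3 -> S T1

CYK table (by increasing span), restricted to cells inside w[1..2]:
  T[1,1] 'c' = {A,S,T1}  orig:{A,S}
  T[2,2] 'c' = {A,S,T1}  orig:{A,S}
  T[1,2] 'cc' = {S,X2,X3}  orig:{S}

Original NTs in T[1,2] deriving "cc": ["S"]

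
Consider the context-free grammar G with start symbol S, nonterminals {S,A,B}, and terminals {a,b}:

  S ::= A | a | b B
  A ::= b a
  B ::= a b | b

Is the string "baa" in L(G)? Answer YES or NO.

Convert to CNF:
  S -> T0 B | T0 T1 | a
  A -> T0 T1
  B -> T1 T0 | b
  T0 -> b
  T1 -> a

CYK fill:
  cell(0,0) b: {B,T0}  orig:{B}
  cell(1,1) a: {S,T1}  orig:{S}
  cell(2,2) a: {S,T1}  orig:{S}
  cell(0,1) ba: {A,S}
  cell(1,2) aa: ∅
  cell(0,2) baa: ∅

S ∉ T[0,2] ⇒ NO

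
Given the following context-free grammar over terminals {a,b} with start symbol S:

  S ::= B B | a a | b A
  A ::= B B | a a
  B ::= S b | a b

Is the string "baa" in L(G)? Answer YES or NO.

CNF form of G:
  S -> B B | T0 T0 | T1 A
  A -> B B | T0 T0
  B -> S T1 | T0 T1
  T0 -> a
  T1 -> b

CYK table (by increasing span):
  cell(0,0) b: {T1}  orig:{}
  cell(1,1) a: {T0}  orig:{}
  cell(2,2) a: {T0}  orig:{}
  cell(0,1) ba: ∅
  cell(1,2) aa: {A,S}
  cell(0,2) baa: {S}

S ∈ T[0,2] ⇒ YES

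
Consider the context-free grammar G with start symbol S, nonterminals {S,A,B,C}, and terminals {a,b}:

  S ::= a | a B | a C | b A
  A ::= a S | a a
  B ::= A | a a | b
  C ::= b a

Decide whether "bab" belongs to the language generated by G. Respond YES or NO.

CNF form of G:
  S -> T0 B | T0 C | T1 A | a
  A -> T0 S | T0 T0
  B -> T0 S | T0 T0 | b
  C -> T1 T0
  T0 -> a
  T1 -> b

CYK table (by increasing span):
  cell(0,0) b: {B,T1}  orig:{B}
  cell(1,1) a: {S,T0}  orig:{S}
  cell(2,2) b: {B,T1}  orig:{B}
  cell(0,1) ba: {C}
  cell(1,2) ab: {S}
  cell(0,2) bab: ∅

S ∉ T[0,2] ⇒ NO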